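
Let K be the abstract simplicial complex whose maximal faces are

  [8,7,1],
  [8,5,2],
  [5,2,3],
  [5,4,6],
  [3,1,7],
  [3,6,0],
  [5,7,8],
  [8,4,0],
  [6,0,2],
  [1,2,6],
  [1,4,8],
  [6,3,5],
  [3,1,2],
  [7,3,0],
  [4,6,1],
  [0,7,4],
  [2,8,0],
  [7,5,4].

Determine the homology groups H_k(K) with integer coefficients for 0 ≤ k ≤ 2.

H_0 = Z,  H_1 = Z ⊕ Z/2Z,  H_2 = 0.

Take the total order 0 < 1 < 2 < 3 < 4 < 5 < 6 < 7 < 8 on the vertex set. Then K (dimension 2) consists of the simplices:

  0-simplices (9): [0], [1], [2], [3], [4], [5], [6], [7], [8]
  1-simplices (27): (27 of them)
  2-simplices (18): [0,2,6], [0,2,8], [0,3,6], [0,3,7], [0,4,7], [0,4,8], [1,2,3], [1,2,6], [1,3,7], [1,4,6], [1,4,8], [1,7,8], [2,3,5], [2,5,8], [3,5,6], [4,5,6], [4,5,7], [5,7,8]

Hence C_0 ≅ Z^9, C_1 ≅ Z^27, C_2 ≅ Z^18.

∂_1: C_1 → C_0 sends each edge [p,q] (with p < q) to q − p. For instance
  ∂[0,8] = [8] − [0].
The 9×27 boundary matrix has rank 8 and Smith normal form diag(1,1,1,1,1,1,1,1).

Boundary ∂_2: C_2 → C_1 acts by ∂[p,q,r] = [q,r] − [p,r] + [p,q]. For instance
  ∂[3,5,6] = [5,6] − [3,6] + [3,5],
  ∂[0,4,8] = [4,8] − [0,8] + [0,4].
The resulting 27×18 matrix has rank 18, and its Smith normal form has invariant factors (1,1,1,1,1,1,1,1,1,1,1,1,1,1,1,1,1,2).

Reading off H_k = ker ∂_k / im ∂_{k+1}:

  H_0: rank C_0 − rank ∂_1 = 9 − 8 = 1, and the invariant factors of ∂_1 are all 1, so H_0 = Z.
  H_1: rank ker ∂_1 − rank ∂_2 = (27 − 8) − 18 = 1, and ∂_2 has invariant factor 2 > 1, so H_1 = Z ⊕ Z/2Z.
  H_2: rank ker ∂_2 − rank ∂_3 = (18 − 18) − 0 = 0, and there is no ∂_3, so H_2 = 0.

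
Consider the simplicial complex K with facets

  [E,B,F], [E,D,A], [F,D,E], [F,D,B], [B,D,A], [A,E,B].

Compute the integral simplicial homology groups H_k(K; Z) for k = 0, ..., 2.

Take the total order A < B < D < E < F on the vertex set. Then K (dimension 2) consists of the simplices:

  0-simplices (5): A, B, D, E, F
  1-simplices (9): AB, AD, AE, BD, BE, BF, DE, DF, EF
  2-simplices (6): ABD, ABE, ADE, BDF, BEF, DEF

giving chain groups C_0 ≅ Z^5, C_1 ≅ Z^9, C_2 ≅ Z^6.

The boundary map ∂_1: C_1 → C_0 is given by ∂[p,q] = [q] − [p]. For instance
  ∂BD = D − B.
As a 5×9 matrix over Z this has rank 4, with invariant factors (1,1,1,1).

Boundary ∂_2: C_2 → C_1 acts by ∂[p,q,r] = [q,r] − [p,r] + [p,q]. For instance
  ∂ADE = DE − AE + AD,
  ∂ABE = BE − AE + AB.
The resulting 9×6 matrix has rank 5, and its Smith normal form has invariant factors (1,1,1,1,1).

Computing H_k = (kernel of ∂_k) / (image of ∂_{k+1}):

  H_0: rank C_0 − rank ∂_1 = 5 − 4 = 1, and the invariant factors of ∂_1 are all 1, so H_0 ≅ Z.
  H_1: rank ker ∂_1 − rank ∂_2 = (9 − 4) − 5 = 0, and the invariant factors of ∂_2 are all 1, so H_1 ≅ 0.
  H_2: rank ker ∂_2 − rank ∂_3 = (6 − 5) − 0 = 1, and there is no ∂_3, so H_2 ≅ Z.

(K is a triangulation of the 2-sphere S^2.)

H_0 = Z,  H_1 = 0,  H_2 = Z.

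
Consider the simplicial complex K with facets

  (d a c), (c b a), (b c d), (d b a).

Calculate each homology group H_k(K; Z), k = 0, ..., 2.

H_0 ≅ Z,  H_1 = 0,  H_2 ≅ Z.

Order the vertices as a < b < c < d. Listing each simplex with vertices in this order, K has dimension 2 with simplices:

  0-simplices (4): a, b, c, d
  1-simplices (6): ab, ac, ad, bc, bd, cd
  2-simplices (4): abc, abd, acd, bcd

giving chain groups C_0 ≅ Z^4, C_1 ≅ Z^6, C_2 ≅ Z^4.

∂_1: C_1 → C_0 maps an edge to its endpoints' difference, ∂[p,q] = q − p.
The 4×6 boundary matrix has rank 3 and Smith normal form diag(1,1,1).

Boundary ∂_2: C_2 → C_1 acts by ∂[p,q,r] = [q,r] − [p,r] + [p,q]. For instance
  ∂bcd = cd − bd + bc,
  ∂abc = bc − ac + ab.
As a 6×4 matrix over Z this has rank 3, with invariant factors (1,1,1).

From H_k ≅ ker(∂_k) / im(∂_{k+1}) we obtain:

  H_0: rank C_0 − rank ∂_1 = 4 − 3 = 1, and the invariant factors of ∂_1 are all 1, so H_0 ≅ Z.
  H_1: rank ker ∂_1 − rank ∂_2 = (6 − 3) − 3 = 0, and the invariant factors of ∂_2 are all 1, so H_1 ≅ 0.
  H_2: rank ker ∂_2 − rank ∂_3 = (4 − 3) − 0 = 1, and there is no ∂_3, so H_2 ≅ Z.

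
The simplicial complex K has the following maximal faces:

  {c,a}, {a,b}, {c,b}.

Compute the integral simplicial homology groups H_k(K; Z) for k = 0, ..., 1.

H_0 = Z,  H_1 = Z.

Fix the vertex order a < b < c and write every simplex with vertices in increasing order. Then dim K = 1 and the simplices of K are:

  0-simplices (3): a, b, c
  1-simplices (3): ab, ac, bc

Hence C_0 ≅ Z^3, C_1 ≅ Z^3.

∂_1: C_1 → C_0 is given by ∂[p,q] = [q] − [p]. For instance
  ∂ac = c − a.
This gives a 3×3 integer matrix of rank 2; reducing to Smith normal form yields diagonal entries (1,1).

Reading off H_k = ker ∂_k / im ∂_{k+1}:

  H_0: rank C_0 − rank ∂_1 = 3 − 2 = 1, and the invariant factors of ∂_1 are all 1, so H_0 = Z.
  H_1: rank ker ∂_1 − rank ∂_2 = (3 − 2) − 0 = 1, and there is no ∂_2, so H_1 = Z.

(K is a triangulation of the circle S^1.)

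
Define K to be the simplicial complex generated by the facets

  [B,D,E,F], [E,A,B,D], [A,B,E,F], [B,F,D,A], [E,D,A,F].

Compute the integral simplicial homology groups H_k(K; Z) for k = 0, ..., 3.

H_0 = Z,  H_1 = 0,  H_2 = 0,  H_3 = Z.

K has 5 vertices, 10 edges, 10 triangles, 5 3-simplices.
rank ∂_0 = 0, rank ∂_1 = 4 ⇒ b_0 = 5 − 0 − 4 = 1; all invariant factors of ∂_1 are 1 so no torsion. So H_0 = Z.
rank ∂_1 = 4, rank ∂_2 = 6 ⇒ b_1 = 10 − 4 − 6 = 0; all invariant factors of ∂_2 are 1 so no torsion. So H_1 = 0.
rank ∂_2 = 6, rank ∂_3 = 4 ⇒ b_2 = 10 − 6 − 4 = 0; all invariant factors of ∂_3 are 1 so no torsion. So H_2 = 0.
rank ∂_3 = 4, rank ∂_4 = 0 ⇒ b_3 = 5 − 4 − 0 = 1. So H_3 = Z.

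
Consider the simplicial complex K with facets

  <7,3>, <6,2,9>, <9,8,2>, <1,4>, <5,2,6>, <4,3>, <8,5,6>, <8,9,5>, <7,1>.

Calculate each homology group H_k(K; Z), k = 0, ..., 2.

Order the vertices as 1 < 2 < 3 < 4 < 5 < 6 < 7 < 8 < 9. Listing each simplex with vertices in this order, K has dimension 2 with simplices:

  0-simplices (9): [1], [2], [3], [4], [5], [6], [7], [8], [9]
  1-simplices (14): [1,4], [1,7], [2,5], [2,6], [2,8], [2,9], [3,4], [3,7], [5,6], [5,8], [5,9], [6,8], [6,9], [8,9]
  2-simplices (5): [2,5,6], [2,6,9], [2,8,9], [5,6,8], [5,8,9]

so the chain groups are C_0 ≅ Z^9, C_1 ≅ Z^14, C_2 ≅ Z^5.

The boundary map ∂_1: C_1 → C_0 is given by ∂[p,q] = [q] − [p]. For instance
  ∂[5,6] = [6] − [5].
As a 9×14 matrix over Z this has rank 7, with invariant factors (1,1,1,1,1,1,1).

The boundary map ∂_2: C_2 → C_1 maps a triangle to the signed sum of its edges. For instance
  ∂[2,8,9] = [8,9] − [2,9] + [2,8],
  ∂[2,5,6] = [5,6] − [2,6] + [2,5].
The resulting 14×5 matrix has rank 5, and its Smith normal form has invariant factors (1,1,1,1,1).

From H_k ≅ ker(∂_k) / im(∂_{k+1}) we obtain:

  H_0: rank C_0 − rank ∂_1 = 9 − 7 = 2, and the invariant factors of ∂_1 are all 1, so H_0 ≅ Z^2.
  H_1: rank ker ∂_1 − rank ∂_2 = (14 − 7) − 5 = 2, and the invariant factors of ∂_2 are all 1, so H_1 ≅ Z^2.
  H_2: rank ker ∂_2 − rank ∂_3 = (5 − 5) − 0 = 0, and there is no ∂_3, so H_2 ≅ 0.

H_0 ≅ Z^2,  H_1 ≅ Z^2,  H_2 = 0.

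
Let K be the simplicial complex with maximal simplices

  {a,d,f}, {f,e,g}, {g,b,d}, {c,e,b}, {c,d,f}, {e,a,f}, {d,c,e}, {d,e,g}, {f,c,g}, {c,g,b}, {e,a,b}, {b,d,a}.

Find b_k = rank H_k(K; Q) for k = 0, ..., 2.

b_0 = 1, b_1 = 0, b_2 = 0.

K has 7 vertices, 18 edges, 12 triangles.
rank ∂_0 = 0, rank ∂_1 = 6 ⇒ b_0 = 7 − 0 − 6 = 1; all invariant factors of ∂_1 are 1 so no torsion. So H_0 = Z.
rank ∂_1 = 6, rank ∂_2 = 12 ⇒ b_1 = 18 − 6 − 12 = 0; ∂_2 has invariant factor(s) [2] giving torsion. So H_1 = Z/2.
rank ∂_2 = 12, rank ∂_3 = 0 ⇒ b_2 = 12 − 12 − 0 = 0. So H_2 = 0.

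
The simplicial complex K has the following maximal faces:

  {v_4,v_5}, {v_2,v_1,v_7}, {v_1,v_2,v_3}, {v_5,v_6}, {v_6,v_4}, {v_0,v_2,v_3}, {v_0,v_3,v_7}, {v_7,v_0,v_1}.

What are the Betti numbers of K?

Take the total order v_0 < v_1 < v_2 < v_3 < v_4 < v_5 < v_6 < v_7 on the vertex set. Then K (dimension 2) consists of the simplices:

  0-simplices (8): [v_0], [v_1], [v_2], [v_3], [v_4], [v_5], [v_6], [v_7]
  1-simplices (13): [v_0,v_1], [v_0,v_2], [v_0,v_3], [v_0,v_7], [v_1,v_2], [v_1,v_3], [v_1,v_7], [v_2,v_3], [v_2,v_7], [v_3,v_7], [v_4,v_5], [v_4,v_6], [v_5,v_6]
  2-simplices (5): [v_0,v_1,v_7], [v_0,v_2,v_3], [v_0,v_3,v_7], [v_1,v_2,v_3], [v_1,v_2,v_7]

giving chain groups C_0 ≅ Z^8, C_1 ≅ Z^13, C_2 ≅ Z^5.

∂_1: C_1 → C_0 is given by ∂[p,q] = [q] − [p]. For instance
  ∂[v_0,v_1] = [v_1] − [v_0].
This gives a 8×13 integer matrix of rank 6; reducing to Smith normal form yields diagonal entries (1,1,1,1,1,1).

Boundary ∂_2: C_2 → C_1 sends each 2-simplex [p,q,r] to [q,r] − [p,r] + [p,q]. For instance
  ∂[v_0,v_1,v_7] = [v_1,v_7] − [v_0,v_7] + [v_0,v_1],
  ∂[v_1,v_2,v_7] = [v_2,v_7] − [v_1,v_7] + [v_1,v_2].
This gives a 13×5 integer matrix of rank 5; reducing to Smith normal form yields diagonal entries (1,1,1,1,1).

Reading off H_k = ker ∂_k / im ∂_{k+1}:

  H_0: rank C_0 − rank ∂_1 = 8 − 6 = 2, and the invariant factors of ∂_1 are all 1, so H_0 = Z^2.
  H_1: rank ker ∂_1 − rank ∂_2 = (13 − 6) − 5 = 2, and the invariant factors of ∂_2 are all 1, so H_1 = Z^2.
  H_2: rank ker ∂_2 − rank ∂_3 = (5 − 5) − 0 = 0, and there is no ∂_3, so H_2 = 0.

(K is a triangulation of the disjoint union of the Möbius band and the circle S^1.)

Hence the Betti numbers are b_0 = 2, b_1 = 2, b_2 = 0.

b_0 = 2, b_1 = 2, b_2 = 0.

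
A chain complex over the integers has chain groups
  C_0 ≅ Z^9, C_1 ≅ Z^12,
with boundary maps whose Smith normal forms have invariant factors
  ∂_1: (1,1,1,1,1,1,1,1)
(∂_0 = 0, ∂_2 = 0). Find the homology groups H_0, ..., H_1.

H_0: b_0 = 9 − 0 − 8 = 1; torsion from ∂_1 factors > 1: none. So H_0 ≅ Z.
H_1: b_1 = 12 − 8 − 0 = 4; torsion from ∂_2 factors > 1: none. So H_1 ≅ Z^4.

H_0 ≅ Z,  H_1 ≅ Z^4.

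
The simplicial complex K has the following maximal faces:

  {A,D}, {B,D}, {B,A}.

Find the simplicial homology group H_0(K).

H_0 = Z.

Take the total order A < B < D on the vertex set. Then K (dimension 1) consists of the simplices:

  0-simplices (3): A, B, D
  1-simplices (3): AB, AD, BD

so the chain groups are C_0 ≅ Z^3, C_1 ≅ Z^3.

∂_1: C_1 → C_0 sends each edge [p,q] (with p < q) to q − p. For instance
  ∂AD = D − A.
As a 3×3 matrix over Z this has rank 2, with invariant factors (1,1).

From H_k ≅ ker(∂_k) / im(∂_{k+1}) we obtain:

  H_0: rank C_0 − rank ∂_1 = 3 − 2 = 1, and the invariant factors of ∂_1 are all 1, so H_0 = Z.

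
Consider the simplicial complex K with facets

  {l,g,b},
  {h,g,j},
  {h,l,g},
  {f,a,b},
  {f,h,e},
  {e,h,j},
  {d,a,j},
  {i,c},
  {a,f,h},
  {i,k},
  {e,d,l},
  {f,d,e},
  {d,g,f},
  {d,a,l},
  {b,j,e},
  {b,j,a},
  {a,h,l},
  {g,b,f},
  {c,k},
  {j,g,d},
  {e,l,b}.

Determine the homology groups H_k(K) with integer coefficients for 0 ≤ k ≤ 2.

H_0 ≅ Z^2,  H_1 ≅ Z^3,  H_2 ≅ Z.

Order the vertices as a < b < c < d < e < f < g < h < i < j < k < l. Listing each simplex with vertices in this order, K has dimension 2 with simplices:

  0-simplices (12): a, b, c, d, e, f, g, h, i, j, k, l
  1-simplices (30): ab, ad, af, ah, aj, al, be, bf, bg, bj, bl, ci, ck, de, df, dg, dj, dl, ef, eh, ej, el, fg, fh, gh, gj, gl, hj, hl, ik
  2-simplices (18): abf, abj, adj, adl, afh, ahl, bej, bel, bfg, bgl, def, del, dfg, dgj, efh, ehj, ghj, ghl

giving chain groups C_0 ≅ Z^12, C_1 ≅ Z^30, C_2 ≅ Z^18.

The boundary map ∂_1: C_1 → C_0 sends each edge [p,q] (with p < q) to q − p. For instance
  ∂dj = j − d.
This gives a 12×30 integer matrix of rank 10; reducing to Smith normal form yields diagonal entries (1,1,1,1,1,1,1,1,1,1).

The boundary map ∂_2: C_2 → C_1 acts by ∂[p,q,r] = [q,r] − [p,r] + [p,q]. For instance
  ∂bel = el − bl + be,
  ∂ghj = hj − gj + gh.
This gives a 30×18 integer matrix of rank 17; reducing to Smith normal form yields diagonal entries (1,1,1,1,1,1,1,1,1,1,1,1,1,1,1,1,1).

From H_k ≅ ker(∂_k) / im(∂_{k+1}) we obtain:

  H_0: rank C_0 − rank ∂_1 = 12 − 10 = 2, and the invariant factors of ∂_1 are all 1, so H_0 = Z^2.
  H_1: rank ker ∂_1 − rank ∂_2 = (30 − 10) − 17 = 3, and the invariant factors of ∂_2 are all 1, so H_1 = Z^3.
  H_2: rank ker ∂_2 − rank ∂_3 = (18 − 17) − 0 = 1, and there is no ∂_3, so H_2 = Z.

As a check, the Euler characteristic is 12 − 30 + 18 = 0, which agrees with 2 − 3 + 1 = 0.
(K is a triangulation of the disjoint union of the circle S^1 and the torus T^2.)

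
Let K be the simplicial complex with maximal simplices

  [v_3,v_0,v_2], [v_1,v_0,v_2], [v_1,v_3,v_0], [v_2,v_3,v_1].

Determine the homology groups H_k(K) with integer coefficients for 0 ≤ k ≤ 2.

Fix the vertex order v_0 < v_1 < v_2 < v_3 and write every simplex with vertices in increasing order. Then dim K = 2 and the simplices of K are:

  0-simplices (4): [v_0], [v_1], [v_2], [v_3]
  1-simplices (6): [v_0,v_1], [v_0,v_2], [v_0,v_3], [v_1,v_2], [v_1,v_3], [v_2,v_3]
  2-simplices (4): [v_0,v_1,v_2], [v_0,v_1,v_3], [v_0,v_2,v_3], [v_1,v_2,v_3]

Hence C_0 ≅ Z^4, C_1 ≅ Z^6, C_2 ≅ Z^4.

The boundary map ∂_1: C_1 → C_0 is given by ∂[p,q] = [q] − [p]. For instance
  ∂[v_0,v_3] = [v_3] − [v_0].
As a 4×6 matrix over Z this has rank 3, with invariant factors (1,1,1).

The boundary map ∂_2: C_2 → C_1 acts by ∂[p,q,r] = [q,r] − [p,r] + [p,q]. For instance
  ∂[v_0,v_1,v_2] = [v_1,v_2] − [v_0,v_2] + [v_0,v_1],
  ∂[v_1,v_2,v_3] = [v_2,v_3] − [v_1,v_3] + [v_1,v_2].
This gives a 6×4 integer matrix of rank 3; reducing to Smith normal form yields diagonal entries (1,1,1).

From H_k ≅ ker(∂_k) / im(∂_{k+1}) we obtain:

  H_0: rank C_0 − rank ∂_1 = 4 − 3 = 1, and the invariant factors of ∂_1 are all 1, so H_0 = Z.
  H_1: rank ker ∂_1 − rank ∂_2 = (6 − 3) − 3 = 0, and the invariant factors of ∂_2 are all 1, so H_1 = 0.
  H_2: rank ker ∂_2 − rank ∂_3 = (4 − 3) − 0 = 1, and there is no ∂_3, so H_2 = Z.

H_0 ≅ Z,  H_1 = 0,  H_2 ≅ Z.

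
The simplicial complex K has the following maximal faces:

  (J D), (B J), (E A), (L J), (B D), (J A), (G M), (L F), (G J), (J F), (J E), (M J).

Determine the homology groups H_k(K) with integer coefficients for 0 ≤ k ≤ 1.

Fix the vertex order A < B < D < E < F < G < J < L < M and write every simplex with vertices in increasing order. Then dim K = 1 and the simplices of K are:

  0-simplices (9): A, B, D, E, F, G, J, L, M
  1-simplices (12): AE, AJ, BD, BJ, DJ, EJ, FJ, FL, GJ, GM, JL, JM

so the chain groups are C_0 ≅ Z^9, C_1 ≅ Z^12.

∂_1: C_1 → C_0 is given by ∂[p,q] = [q] − [p]. For instance
  ∂FL = L − F.
This gives a 9×12 integer matrix of rank 8; reducing to Smith normal form yields diagonal entries (1,1,1,1,1,1,1,1).

Reading off H_k = ker ∂_k / im ∂_{k+1}:

  H_0: rank C_0 − rank ∂_1 = 9 − 8 = 1, and the invariant factors of ∂_1 are all 1, so H_0 ≅ Z.
  H_1: rank ker ∂_1 − rank ∂_2 = (12 − 8) − 0 = 4, and there is no ∂_2, so H_1 ≅ Z^4.

As a check, the Euler characteristic is 9 − 12 = -3, which agrees with 1 − 4 = -3.

H_0 = Z,  H_1 = Z^4.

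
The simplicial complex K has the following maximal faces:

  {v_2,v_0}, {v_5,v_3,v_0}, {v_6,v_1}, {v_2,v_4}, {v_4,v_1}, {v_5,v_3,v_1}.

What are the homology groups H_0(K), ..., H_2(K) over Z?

H_0 ≅ Z,  H_1 ≅ Z,  H_2 = 0.

Fix the vertex order v_0 < v_1 < v_2 < v_3 < v_4 < v_5 < v_6 and write every simplex with vertices in increasing order. Then dim K = 2 and the simplices of K are:

  0-simplices (7): [v_0], [v_1], [v_2], [v_3], [v_4], [v_5], [v_6]
  1-simplices (9): [v_0,v_2], [v_0,v_3], [v_0,v_5], [v_1,v_3], [v_1,v_4], [v_1,v_5], [v_1,v_6], [v_2,v_4], [v_3,v_5]
  2-simplices (2): [v_0,v_3,v_5], [v_1,v_3,v_5]

Hence C_0 ≅ Z^7, C_1 ≅ Z^9, C_2 ≅ Z^2.

∂_1: C_1 → C_0 is given by ∂[p,q] = [q] − [p]. For instance
  ∂[v_1,v_5] = [v_5] − [v_1].
As a 7×9 matrix over Z this has rank 6, with invariant factors (1,1,1,1,1,1).

Boundary ∂_2: C_2 → C_1 sends each 2-simplex [p,q,r] to [q,r] − [p,r] + [p,q]. For instance
  ∂[v_0,v_3,v_5] = [v_3,v_5] − [v_0,v_5] + [v_0,v_3],
  ∂[v_1,v_3,v_5] = [v_3,v_5] − [v_1,v_5] + [v_1,v_3].
As a 9×2 matrix over Z this has rank 2, with invariant factors (1,1).

Reading off H_k = ker ∂_k / im ∂_{k+1}:

  H_0: rank C_0 − rank ∂_1 = 7 − 6 = 1, and the invariant factors of ∂_1 are all 1, so H_0 = Z.
  H_1: rank ker ∂_1 − rank ∂_2 = (9 − 6) − 2 = 1, and the invariant factors of ∂_2 are all 1, so H_1 = Z.
  H_2: rank ker ∂_2 − rank ∂_3 = (2 − 2) − 0 = 0, and there is no ∂_3, so H_2 = 0.

As a check, the Euler characteristic is 7 − 9 + 2 = 0, which agrees with 1 − 1 + 0 = 0.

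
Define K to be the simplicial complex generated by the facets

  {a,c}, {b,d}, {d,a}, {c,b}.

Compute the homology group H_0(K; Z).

H_0 ≅ Z.

Order the vertices as a < b < c < d. Listing each simplex with vertices in this order, K has dimension 1 with simplices:

  0-simplices (4): a, b, c, d
  1-simplices (4): ac, ad, bc, bd

giving chain groups C_0 ≅ Z^4, C_1 ≅ Z^4.

∂_1: C_1 → C_0 sends each edge [p,q] (with p < q) to q − p. For instance
  ∂ad = d − a.
As a 4×4 matrix over Z this has rank 3, with invariant factors (1,1,1).

From H_k ≅ ker(∂_k) / im(∂_{k+1}) we obtain:

  H_0: rank C_0 − rank ∂_1 = 4 − 3 = 1, and the invariant factors of ∂_1 are all 1, so H_0 = Z.

(K is a triangulation of the circle S^1.)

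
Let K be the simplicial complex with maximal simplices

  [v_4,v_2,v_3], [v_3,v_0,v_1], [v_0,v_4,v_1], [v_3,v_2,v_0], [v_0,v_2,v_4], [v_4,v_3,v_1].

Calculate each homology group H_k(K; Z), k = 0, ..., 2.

Take the total order v_0 < v_1 < v_2 < v_3 < v_4 on the vertex set. Then K (dimension 2) consists of the simplices:

  0-simplices (5): [v_0], [v_1], [v_2], [v_3], [v_4]
  1-simplices (9): [v_0,v_1], [v_0,v_2], [v_0,v_3], [v_0,v_4], [v_1,v_3], [v_1,v_4], [v_2,v_3], [v_2,v_4], [v_3,v_4]
  2-simplices (6): [v_0,v_1,v_3], [v_0,v_1,v_4], [v_0,v_2,v_3], [v_0,v_2,v_4], [v_1,v_3,v_4], [v_2,v_3,v_4]

Hence C_0 ≅ Z^5, C_1 ≅ Z^9, C_2 ≅ Z^6.

The boundary map ∂_1: C_1 → C_0 sends each edge [p,q] (with p < q) to q − p.
The resulting 5×9 matrix has rank 4, and its Smith normal form has invariant factors (1,1,1,1).

The boundary map ∂_2: C_2 → C_1 acts by ∂[p,q,r] = [q,r] − [p,r] + [p,q]. For instance
  ∂[v_0,v_1,v_3] = [v_1,v_3] − [v_0,v_3] + [v_0,v_1],
  ∂[v_1,v_3,v_4] = [v_3,v_4] − [v_1,v_4] + [v_1,v_3].
This gives a 9×6 integer matrix of rank 5; reducing to Smith normal form yields diagonal entries (1,1,1,1,1).

Computing H_k = (kernel of ∂_k) / (image of ∂_{k+1}):

  H_0: rank C_0 − rank ∂_1 = 5 − 4 = 1, and the invariant factors of ∂_1 are all 1, so H_0 ≅ Z.
  H_1: rank ker ∂_1 − rank ∂_2 = (9 − 4) − 5 = 0, and the invariant factors of ∂_2 are all 1, so H_1 ≅ 0.
  H_2: rank ker ∂_2 − rank ∂_3 = (6 − 5) − 0 = 1, and there is no ∂_3, so H_2 ≅ Z.

H_0 ≅ Z,  H_1 = 0,  H_2 ≅ Z.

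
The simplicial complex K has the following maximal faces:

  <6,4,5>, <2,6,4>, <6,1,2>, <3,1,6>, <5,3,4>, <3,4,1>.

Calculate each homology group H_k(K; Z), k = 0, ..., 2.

H_0 = Z,  H_1 = Z,  H_2 = 0.

K has 6 vertices, 12 edges, 6 triangles.
rank ∂_0 = 0, rank ∂_1 = 5 ⇒ b_0 = 6 − 0 − 5 = 1; all invariant factors of ∂_1 are 1 so no torsion. So H_0 ≅ Z.
rank ∂_1 = 5, rank ∂_2 = 6 ⇒ b_1 = 12 − 5 − 6 = 1; all invariant factors of ∂_2 are 1 so no torsion. So H_1 ≅ Z.
rank ∂_2 = 6, rank ∂_3 = 0 ⇒ b_2 = 6 − 6 − 0 = 0. So H_2 ≅ 0.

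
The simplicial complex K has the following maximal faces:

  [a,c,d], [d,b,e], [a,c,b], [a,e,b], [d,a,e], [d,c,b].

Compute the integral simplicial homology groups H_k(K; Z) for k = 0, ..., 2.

H_0 = Z,  H_1 = 0,  H_2 = Z.

We work with the vertex ordering a < b < c < d < e. The simplices of K, each written with vertices in increasing order, are:

  0-simplices (5): a, b, c, d, e
  1-simplices (9): ab, ac, ad, ae, bc, bd, be, cd, de
  2-simplices (6): abc, abe, acd, ade, bcd, bde

so the chain groups are C_0 ≅ Z^5, C_1 ≅ Z^9, C_2 ≅ Z^6.

The boundary map ∂_1: C_1 → C_0 maps an edge to its endpoints' difference, ∂[p,q] = q − p. For instance
  ∂be = e − b.
As a 5×9 matrix over Z this has rank 4, with invariant factors (1,1,1,1).

Boundary ∂_2: C_2 → C_1 acts by ∂[p,q,r] = [q,r] − [p,r] + [p,q]. For instance
  ∂bcd = cd − bd + bc,
  ∂abc = bc − ac + ab.
As a 9×6 matrix over Z this has rank 5, with invariant factors (1,1,1,1,1).

From H_k ≅ ker(∂_k) / im(∂_{k+1}) we obtain:

  H_0: rank C_0 − rank ∂_1 = 5 − 4 = 1, and the invariant factors of ∂_1 are all 1, so H_0 ≅ Z.
  H_1: rank ker ∂_1 − rank ∂_2 = (9 − 4) − 5 = 0, and the invariant factors of ∂_2 are all 1, so H_1 ≅ 0.
  H_2: rank ker ∂_2 − rank ∂_3 = (6 − 5) − 0 = 1, and there is no ∂_3, so H_2 ≅ Z.

As a check, the Euler characteristic is 5 − 9 + 6 = 2, which agrees with 1 − 0 + 1 = 2.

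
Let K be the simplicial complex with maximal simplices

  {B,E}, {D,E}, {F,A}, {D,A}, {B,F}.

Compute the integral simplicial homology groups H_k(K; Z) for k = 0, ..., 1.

K has 5 vertices, 5 edges.
rank ∂_0 = 0, rank ∂_1 = 4 ⇒ b_0 = 5 − 0 − 4 = 1; all invariant factors of ∂_1 are 1 so no torsion. So H_0 ≅ Z.
rank ∂_1 = 4, rank ∂_2 = 0 ⇒ b_1 = 5 − 4 − 0 = 1. So H_1 ≅ Z.

H_0 ≅ Z,  H_1 ≅ Z.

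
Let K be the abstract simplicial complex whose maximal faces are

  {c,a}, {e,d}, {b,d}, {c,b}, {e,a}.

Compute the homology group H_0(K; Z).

Take the total order a < b < c < d < e on the vertex set. Then K (dimension 1) consists of the simplices:

  0-simplices (5): a, b, c, d, e
  1-simplices (5): ac, ae, bc, bd, de

Hence C_0 ≅ Z^5, C_1 ≅ Z^5.

Boundary ∂_1: C_1 → C_0 sends each edge [p,q] (with p < q) to q − p. For instance
  ∂bd = d − b.
The 5×5 boundary matrix has rank 4 and Smith normal form diag(1,1,1,1).

Now H_k = ker ∂_k / im ∂_{k+1}, so:

  H_0: rank C_0 − rank ∂_1 = 5 − 4 = 1, and the invariant factors of ∂_1 are all 1, so H_0 ≅ Z.

(K is a triangulation of the circle S^1.)

H_0 = Z.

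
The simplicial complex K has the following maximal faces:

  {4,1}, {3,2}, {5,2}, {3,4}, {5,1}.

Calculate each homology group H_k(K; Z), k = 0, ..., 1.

We work with the vertex ordering 1 < 2 < 3 < 4 < 5. The simplices of K, each written with vertices in increasing order, are:

  0-simplices (5): [1], [2], [3], [4], [5]
  1-simplices (5): [1,4], [1,5], [2,3], [2,5], [3,4]

giving chain groups C_0 ≅ Z^5, C_1 ≅ Z^5.

∂_1: C_1 → C_0 maps an edge to its endpoints' difference, ∂[p,q] = q − p. For instance
  ∂[3,4] = [4] − [3].
The resulting 5×5 matrix has rank 4, and its Smith normal form has invariant factors (1,1,1,1).

Reading off H_k = ker ∂_k / im ∂_{k+1}:

  H_0: rank C_0 − rank ∂_1 = 5 − 4 = 1, and the invariant factors of ∂_1 are all 1, so H_0 = Z.
  H_1: rank ker ∂_1 − rank ∂_2 = (5 − 4) − 0 = 1, and there is no ∂_2, so H_1 = Z.

As a check, the Euler characteristic is 5 − 5 = 0, which agrees with 1 − 1 = 0.

H_0 = Z,  H_1 = Z.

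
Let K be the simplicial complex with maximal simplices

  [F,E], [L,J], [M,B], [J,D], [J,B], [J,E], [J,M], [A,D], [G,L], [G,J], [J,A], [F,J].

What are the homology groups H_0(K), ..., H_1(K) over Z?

K has 9 vertices, 12 edges.
rank ∂_0 = 0, rank ∂_1 = 8 ⇒ b_0 = 9 − 0 − 8 = 1; all invariant factors of ∂_1 are 1 so no torsion. So H_0 = Z.
rank ∂_1 = 8, rank ∂_2 = 0 ⇒ b_1 = 12 − 8 − 0 = 4. So H_1 = Z^4.

H_0 = Z,  H_1 = Z^4.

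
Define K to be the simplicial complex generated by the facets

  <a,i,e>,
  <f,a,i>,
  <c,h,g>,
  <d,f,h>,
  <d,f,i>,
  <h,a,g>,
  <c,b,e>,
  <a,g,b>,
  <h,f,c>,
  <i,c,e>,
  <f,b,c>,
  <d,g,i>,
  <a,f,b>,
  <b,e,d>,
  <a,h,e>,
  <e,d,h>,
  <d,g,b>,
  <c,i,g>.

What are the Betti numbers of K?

Order the vertices as a < b < c < d < e < f < g < h < i. Listing each simplex with vertices in this order, K has dimension 2 with simplices:

  0-simplices (9): a, b, c, d, e, f, g, h, i
  1-simplices (27): ab, ae, af, ag, ah, ai, bc, bd, be, bf, bg, ce, cf, cg, ch, ci, de, df, dg, dh, di, eh, ei, fh, fi, gh, gi
  2-simplices (18): abf, abg, aeh, aei, afi, agh, bce, bcf, bde, bdg, cei, cfh, cgh, cgi, deh, dfh, dfi, dgi

so the chain groups are C_0 ≅ Z^9, C_1 ≅ Z^27, C_2 ≅ Z^18.

∂_1: C_1 → C_0 is given by ∂[p,q] = [q] − [p]. For instance
  ∂ae = e − a.
This gives a 9×27 integer matrix of rank 8; reducing to Smith normal form yields diagonal entries (1,1,1,1,1,1,1,1).

The boundary map ∂_2: C_2 → C_1 maps a triangle to the signed sum of its edges. For instance
  ∂dfh = fh − dh + df,
  ∂abg = bg − ag + ab.
This gives a 27×18 integer matrix of rank 17; reducing to Smith normal form yields diagonal entries (1,1,1,1,1,1,1,1,1,1,1,1,1,1,1,1,1).

Reading off H_k = ker ∂_k / im ∂_{k+1}:

  H_0: rank C_0 − rank ∂_1 = 9 − 8 = 1, and the invariant factors of ∂_1 are all 1, so H_0 = Z.
  H_1: rank ker ∂_1 − rank ∂_2 = (27 − 8) − 17 = 2, and the invariant factors of ∂_2 are all 1, so H_1 = Z^2.
  H_2: rank ker ∂_2 − rank ∂_3 = (18 − 17) − 0 = 1, and there is no ∂_3, so H_2 = Z.

As a check, the Euler characteristic is 9 − 27 + 18 = 0, which agrees with 1 − 2 + 1 = 0.

Hence the Betti numbers are b_0 = 1, b_1 = 2, b_2 = 1.

b_0 = 1, b_1 = 2, b_2 = 1.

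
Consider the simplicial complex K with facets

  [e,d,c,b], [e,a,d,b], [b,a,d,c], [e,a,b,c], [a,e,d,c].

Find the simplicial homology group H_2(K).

Order the vertices as a < b < c < d < e. Listing each simplex with vertices in this order, K has dimension 3 with simplices:

  0-simplices (5): a, b, c, d, e
  1-simplices (10): ab, ac, ad, ae, bc, bd, be, cd, ce, de
  2-simplices (10): abc, abd, abe, acd, ace, ade, bcd, bce, bde, cde
  3-simplices (5): abcd, abce, abde, acde, bcde

giving chain groups C_0 ≅ Z^5, C_1 ≅ Z^10, C_2 ≅ Z^10, C_3 ≅ Z^5.

Boundary ∂_1: C_1 → C_0 sends each edge [p,q] (with p < q) to q − p.
This gives a 5×10 integer matrix of rank 4; reducing to Smith normal form yields diagonal entries (1,1,1,1).

The boundary map ∂_2: C_2 → C_1 sends each 2-simplex [p,q,r] to [q,r] − [p,r] + [p,q]. For instance
  ∂ade = de − ae + ad,
  ∂abc = bc − ac + ab.
This gives a 10×10 integer matrix of rank 6; reducing to Smith normal form yields diagonal entries (1,1,1,1,1,1).

∂_3: C_3 → C_2 sends each 3-simplex σ to the alternating sum Σ_i (−1)^i (σ with its i-th vertex removed). For instance
  ∂abce = bce − ace + abe − abc,
  ∂abde = bde − ade + abe − abd.
This gives a 10×5 integer matrix of rank 4; reducing to Smith normal form yields diagonal entries (1,1,1,1).

From H_k ≅ ker(∂_k) / im(∂_{k+1}) we obtain:

  H_2: rank ker ∂_2 − rank ∂_3 = (10 − 6) − 4 = 0, and the invariant factors of ∂_3 are all 1, so H_2 ≅ 0.

H_2 ≅ 0.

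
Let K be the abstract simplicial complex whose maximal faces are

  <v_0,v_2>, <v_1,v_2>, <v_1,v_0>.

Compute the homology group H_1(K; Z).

We work with the vertex ordering v_0 < v_1 < v_2. The simplices of K, each written with vertices in increasing order, are:

  0-simplices (3): [v_0], [v_1], [v_2]
  1-simplices (3): [v_0,v_1], [v_0,v_2], [v_1,v_2]

giving chain groups C_0 ≅ Z^3, C_1 ≅ Z^3.

The boundary map ∂_1: C_1 → C_0 maps an edge to its endpoints' difference, ∂[p,q] = q − p.
The 3×3 boundary matrix has rank 2 and Smith normal form diag(1,1).

Reading off H_k = ker ∂_k / im ∂_{k+1}:

  H_1: rank ker ∂_1 − rank ∂_2 = (3 − 2) − 0 = 1, and there is no ∂_2, so H_1 ≅ Z.

H_1 = Z.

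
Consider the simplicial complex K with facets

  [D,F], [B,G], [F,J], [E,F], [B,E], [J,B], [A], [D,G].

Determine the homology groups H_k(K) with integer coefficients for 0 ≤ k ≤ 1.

Fix the vertex order A < B < D < E < F < G < J and write every simplex with vertices in increasing order. Then dim K = 1 and the simplices of K are:

  0-simplices (7): A, B, D, E, F, G, J
  1-simplices (7): BE, BG, BJ, DF, DG, EF, FJ

Hence C_0 ≅ Z^7, C_1 ≅ Z^7.

The boundary map ∂_1: C_1 → C_0 sends each edge [p,q] (with p < q) to q − p. For instance
  ∂FJ = J − F.
As a 7×7 matrix over Z this has rank 5, with invariant factors (1,1,1,1,1).

Now H_k = ker ∂_k / im ∂_{k+1}, so:

  H_0: rank C_0 − rank ∂_1 = 7 − 5 = 2, and the invariant factors of ∂_1 are all 1, so H_0 ≅ Z^2.
  H_1: rank ker ∂_1 − rank ∂_2 = (7 − 5) − 0 = 2, and there is no ∂_2, so H_1 ≅ Z^2.

H_0 ≅ Z^2,  H_1 ≅ Z^2.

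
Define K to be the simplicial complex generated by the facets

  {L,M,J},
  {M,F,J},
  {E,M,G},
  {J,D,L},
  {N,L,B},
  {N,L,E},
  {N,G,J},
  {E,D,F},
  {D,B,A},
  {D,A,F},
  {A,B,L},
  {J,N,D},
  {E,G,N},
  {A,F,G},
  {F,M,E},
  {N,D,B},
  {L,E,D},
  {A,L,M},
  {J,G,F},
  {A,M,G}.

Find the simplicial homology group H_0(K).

Order the vertices as A < B < D < E < F < G < J < L < M < N. Listing each simplex with vertices in this order, K has dimension 2 with simplices:

  0-simplices (10): A, B, D, E, F, G, J, L, M, N
  1-simplices (30): AB, AD, AF, AG, AL, AM, BD, BL, BN, DE, DF, DJ, DL, DN, EF, EG, EL, EM, EN, FG, FJ, FM, GJ, GM, GN, JL, JM, JN, LM, LN
  2-simplices (20): ABD, ABL, ADF, AFG, AGM, ALM, BDN, BLN, DEF, DEL, DJL, DJN, EFM, EGM, EGN, ELN, FGJ, FJM, GJN, JLM

Hence C_0 ≅ Z^10, C_1 ≅ Z^30, C_2 ≅ Z^20.

∂_1: C_1 → C_0 maps an edge to its endpoints' difference, ∂[p,q] = q − p. For instance
  ∂JN = N − J.
This gives a 10×30 integer matrix of rank 9; reducing to Smith normal form yields diagonal entries (1,1,1,1,1,1,1,1,1).

Boundary ∂_2: C_2 → C_1 maps a triangle to the signed sum of its edges. For instance
  ∂DEF = EF − DF + DE,
  ∂EGN = GN − EN + EG.
The resulting 30×20 matrix has rank 20, and its Smith normal form has invariant factors (1,1,1,1,1,1,1,1,1,1,1,1,1,1,1,1,1,1,1,2).

Reading off H_k = ker ∂_k / im ∂_{k+1}:

  H_0: rank C_0 − rank ∂_1 = 10 − 9 = 1, and the invariant factors of ∂_1 are all 1, so H_0 ≅ Z.

(K is a triangulation of the Klein bottle.)

H_0 = Z.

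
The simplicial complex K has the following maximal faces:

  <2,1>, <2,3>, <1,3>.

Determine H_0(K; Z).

Fix the vertex order 1 < 2 < 3 and write every simplex with vertices in increasing order. Then dim K = 1 and the simplices of K are:

  0-simplices (3): [1], [2], [3]
  1-simplices (3): [1,2], [1,3], [2,3]

giving chain groups C_0 ≅ Z^3, C_1 ≅ Z^3.

The boundary map ∂_1: C_1 → C_0 sends each edge [p,q] (with p < q) to q − p.
The resulting 3×3 matrix has rank 2, and its Smith normal form has invariant factors (1,1).

Now H_k = ker ∂_k / im ∂_{k+1}, so:

  H_0: rank C_0 − rank ∂_1 = 3 − 2 = 1, and the invariant factors of ∂_1 are all 1, so H_0 ≅ Z.

(K is a triangulation of the circle S^1.)

H_0 ≅ Z.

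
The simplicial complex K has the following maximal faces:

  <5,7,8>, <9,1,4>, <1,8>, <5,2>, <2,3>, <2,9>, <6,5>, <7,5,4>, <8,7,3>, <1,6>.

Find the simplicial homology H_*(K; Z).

Take the total order 1 < 2 < 3 < 4 < 5 < 6 < 7 < 8 < 9 on the vertex set. Then K (dimension 2) consists of the simplices:

  0-simplices (9): [1], [2], [3], [4], [5], [6], [7], [8], [9]
  1-simplices (16): [1,4], [1,6], [1,8], [1,9], [2,3], [2,5], [2,9], [3,7], [3,8], [4,5], [4,7], [4,9], [5,6], [5,7], [5,8], [7,8]
  2-simplices (4): [1,4,9], [3,7,8], [4,5,7], [5,7,8]

giving chain groups C_0 ≅ Z^9, C_1 ≅ Z^16, C_2 ≅ Z^4.

∂_1: C_1 → C_0 sends each edge [p,q] (with p < q) to q − p. For instance
  ∂[1,8] = [8] − [1].
As a 9×16 matrix over Z this has rank 8, with invariant factors (1,1,1,1,1,1,1,1).

The boundary map ∂_2: C_2 → C_1 sends each 2-simplex [p,q,r] to [q,r] − [p,r] + [p,q]. For instance
  ∂[3,7,8] = [7,8] − [3,8] + [3,7],
  ∂[1,4,9] = [4,9] − [1,9] + [1,4].
As a 16×4 matrix over Z this has rank 4, with invariant factors (1,1,1,1).

From H_k ≅ ker(∂_k) / im(∂_{k+1}) we obtain:

  H_0: rank C_0 − rank ∂_1 = 9 − 8 = 1, and the invariant factors of ∂_1 are all 1, so H_0 ≅ Z.
  H_1: rank ker ∂_1 − rank ∂_2 = (16 − 8) − 4 = 4, and the invariant factors of ∂_2 are all 1, so H_1 ≅ Z^4.
  H_2: rank ker ∂_2 − rank ∂_3 = (4 − 4) − 0 = 0, and there is no ∂_3, so H_2 ≅ 0.

H_0 ≅ Z,  H_1 ≅ Z^4,  H_2 = 0.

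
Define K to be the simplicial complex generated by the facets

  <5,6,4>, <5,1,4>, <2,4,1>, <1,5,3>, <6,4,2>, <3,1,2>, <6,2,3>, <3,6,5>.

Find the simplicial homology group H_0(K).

Fix the vertex order 1 < 2 < 3 < 4 < 5 < 6 and write every simplex with vertices in increasing order. Then dim K = 2 and the simplices of K are:

  0-simplices (6): [1], [2], [3], [4], [5], [6]
  1-simplices (12): [1,2], [1,3], [1,4], [1,5], [2,3], [2,4], [2,6], [3,5], [3,6], [4,5], [4,6], [5,6]
  2-simplices (8): [1,2,3], [1,2,4], [1,3,5], [1,4,5], [2,3,6], [2,4,6], [3,5,6], [4,5,6]

giving chain groups C_0 ≅ Z^6, C_1 ≅ Z^12, C_2 ≅ Z^8.

The boundary map ∂_1: C_1 → C_0 is given by ∂[p,q] = [q] − [p].
This gives a 6×12 integer matrix of rank 5; reducing to Smith normal form yields diagonal entries (1,1,1,1,1).

Boundary ∂_2: C_2 → C_1 sends each 2-simplex [p,q,r] to [q,r] − [p,r] + [p,q]. For instance
  ∂[2,4,6] = [4,6] − [2,6] + [2,4],
  ∂[1,3,5] = [3,5] − [1,5] + [1,3].
The resulting 12×8 matrix has rank 7, and its Smith normal form has invariant factors (1,1,1,1,1,1,1).

From H_k ≅ ker(∂_k) / im(∂_{k+1}) we obtain:

  H_0: rank C_0 − rank ∂_1 = 6 − 5 = 1, and the invariant factors of ∂_1 are all 1, so H_0 ≅ Z.

H_0 ≅ Z.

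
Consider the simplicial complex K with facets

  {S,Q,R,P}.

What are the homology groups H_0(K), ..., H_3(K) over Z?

H_0 = Z,  H_1 = 0,  H_2 = 0,  H_3 = 0.

Fix the vertex order P < Q < R < S and write every simplex with vertices in increasing order. Then dim K = 3 and the simplices of K are:

  0-simplices (4): P, Q, R, S
  1-simplices (6): PQ, PR, PS, QR, QS, RS
  2-simplices (4): PQR, PQS, PRS, QRS
  3-simplices (1): PQRS

Hence C_0 ≅ Z^4, C_1 ≅ Z^6, C_2 ≅ Z^4, C_3 ≅ Z^1.

Boundary ∂_1: C_1 → C_0 is given by ∂[p,q] = [q] − [p]. For instance
  ∂PQ = Q − P.
As a 4×6 matrix over Z this has rank 3, with invariant factors (1,1,1).

∂_2: C_2 → C_1 acts by ∂[p,q,r] = [q,r] − [p,r] + [p,q]. For instance
  ∂PRS = RS − PS + PR,
  ∂QRS = RS − QS + QR.
The resulting 6×4 matrix has rank 3, and its Smith normal form has invariant factors (1,1,1).

Boundary ∂_3: C_3 → C_2 sends each 3-simplex σ to the alternating sum Σ_i (−1)^i (σ with its i-th vertex removed). For instance
  ∂PQRS = QRS − PRS + PQS − PQR.
This gives a 4×1 integer matrix of rank 1; reducing to Smith normal form yields diagonal entries (1).

From H_k ≅ ker(∂_k) / im(∂_{k+1}) we obtain:

  H_0: rank C_0 − rank ∂_1 = 4 − 3 = 1, and the invariant factors of ∂_1 are all 1, so H_0 = Z.
  H_1: rank ker ∂_1 − rank ∂_2 = (6 − 3) − 3 = 0, and the invariant factors of ∂_2 are all 1, so H_1 = 0.
  H_2: rank ker ∂_2 − rank ∂_3 = (4 − 3) − 1 = 0, and the invariant factors of ∂_3 are all 1, so H_2 = 0.
  H_3: rank ker ∂_3 − rank ∂_4 = (1 − 1) − 0 = 0, and there is no ∂_4, so H_3 = 0.

As a check, the Euler characteristic is 4 − 6 + 4 − 1 = 1, which agrees with 1 − 0 + 0 − 0 = 1.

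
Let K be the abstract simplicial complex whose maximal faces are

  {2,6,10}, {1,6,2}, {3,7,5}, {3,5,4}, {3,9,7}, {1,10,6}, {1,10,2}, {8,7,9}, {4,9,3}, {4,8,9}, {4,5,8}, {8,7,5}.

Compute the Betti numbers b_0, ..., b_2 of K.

Fix the vertex order 1 < 2 < 3 < 4 < 5 < 6 < 7 < 8 < 9 < 10 and write every simplex with vertices in increasing order. Then dim K = 2 and the simplices of K are:

  0-simplices (10): [1], [2], [3], [4], [5], [6], [7], [8], [9], [10]
  1-simplices (18): [1,2], [1,6], [1,10], [2,6], [2,10], [3,4], [3,5], [3,7], [3,9], [4,5], [4,8], [4,9], [5,7], [5,8], [6,10], [7,8], [7,9], [8,9]
  2-simplices (12): [1,2,6], [1,2,10], [1,6,10], [2,6,10], [3,4,5], [3,4,9], [3,5,7], [3,7,9], [4,5,8], [4,8,9], [5,7,8], [7,8,9]

giving chain groups C_0 ≅ Z^10, C_1 ≅ Z^18, C_2 ≅ Z^12.

The boundary map ∂_1: C_1 → C_0 is given by ∂[p,q] = [q] − [p]. For instance
  ∂[1,10] = [10] − [1].
The 10×18 boundary matrix has rank 8 and Smith normal form diag(1,1,1,1,1,1,1,1).

∂_2: C_2 → C_1 acts by ∂[p,q,r] = [q,r] − [p,r] + [p,q]. For instance
  ∂[3,5,7] = [5,7] − [3,7] + [3,5],
  ∂[4,8,9] = [8,9] − [4,9] + [4,8].
This gives a 18×12 integer matrix of rank 10; reducing to Smith normal form yields diagonal entries (1,1,1,1,1,1,1,1,1,1).

Computing H_k = (kernel of ∂_k) / (image of ∂_{k+1}):

  H_0: rank C_0 − rank ∂_1 = 10 − 8 = 2, and the invariant factors of ∂_1 are all 1, so H_0 ≅ Z^2.
  H_1: rank ker ∂_1 − rank ∂_2 = (18 − 8) − 10 = 0, and the invariant factors of ∂_2 are all 1, so H_1 ≅ 0.
  H_2: rank ker ∂_2 − rank ∂_3 = (12 − 10) − 0 = 2, and there is no ∂_3, so H_2 ≅ Z^2.

As a check, the Euler characteristic is 10 − 18 + 12 = 4, which agrees with 2 − 0 + 2 = 4.
(K is a triangulation of the disjoint union of the 2-sphere S^2 and the 2-sphere S^2.)

Hence the Betti numbers are b_0 = 2, b_1 = 0, b_2 = 2.

b_0 = 2, b_1 = 0, b_2 = 2.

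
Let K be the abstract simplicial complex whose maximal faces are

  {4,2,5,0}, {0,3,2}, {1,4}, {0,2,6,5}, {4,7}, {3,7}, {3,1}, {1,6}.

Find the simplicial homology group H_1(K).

K has 8 vertices, 16 edges, 8 triangles, 2 3-simplices.
rank ∂_1 = 7, rank ∂_2 = 6 ⇒ b_1 = 16 − 7 − 6 = 3; all invariant factors of ∂_2 are 1 so no torsion. So H_1 ≅ Z^3.

H_1 = Z^3.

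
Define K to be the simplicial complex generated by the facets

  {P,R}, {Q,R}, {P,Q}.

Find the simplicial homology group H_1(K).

Order the vertices as P < Q < R. Listing each simplex with vertices in this order, K has dimension 1 with simplices:

  0-simplices (3): P, Q, R
  1-simplices (3): PQ, PR, QR

so the chain groups are C_0 ≅ Z^3, C_1 ≅ Z^3.

The boundary map ∂_1: C_1 → C_0 maps an edge to its endpoints' difference, ∂[p,q] = q − p.
This gives a 3×3 integer matrix of rank 2; reducing to Smith normal form yields diagonal entries (1,1).

Reading off H_k = ker ∂_k / im ∂_{k+1}:

  H_1: rank ker ∂_1 − rank ∂_2 = (3 − 2) − 0 = 1, and there is no ∂_2, so H_1 = Z.

(K is a triangulation of the circle S^1.)

H_1 ≅ Z.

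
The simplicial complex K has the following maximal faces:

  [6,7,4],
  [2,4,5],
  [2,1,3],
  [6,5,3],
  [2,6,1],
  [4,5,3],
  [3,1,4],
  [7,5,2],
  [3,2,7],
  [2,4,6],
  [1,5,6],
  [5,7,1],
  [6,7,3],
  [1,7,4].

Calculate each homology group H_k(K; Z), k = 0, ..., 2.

Order the vertices as 1 < 2 < 3 < 4 < 5 < 6 < 7. Listing each simplex with vertices in this order, K has dimension 2 with simplices:

  0-simplices (7): [1], [2], [3], [4], [5], [6], [7]
  1-simplices (21): [1,2], [1,3], [1,4], [1,5], [1,6], [1,7], [2,3], [2,4], [2,5], [2,6], [2,7], [3,4], [3,5], [3,6], [3,7], [4,5], [4,6], [4,7], [5,6], [5,7], [6,7]
  2-simplices (14): [1,2,3], [1,2,6], [1,3,4], [1,4,7], [1,5,6], [1,5,7], [2,3,7], [2,4,5], [2,4,6], [2,5,7], [3,4,5], [3,5,6], [3,6,7], [4,6,7]

giving chain groups C_0 ≅ Z^7, C_1 ≅ Z^21, C_2 ≅ Z^14.

∂_1: C_1 → C_0 maps an edge to its endpoints' difference, ∂[p,q] = q − p.
The 7×21 boundary matrix has rank 6 and Smith normal form diag(1,1,1,1,1,1).

The boundary map ∂_2: C_2 → C_1 maps a triangle to the signed sum of its edges. For instance
  ∂[1,5,6] = [5,6] − [1,6] + [1,5],
  ∂[1,2,3] = [2,3] − [1,3] + [1,2].
This gives a 21×14 integer matrix of rank 13; reducing to Smith normal form yields diagonal entries (1,1,1,1,1,1,1,1,1,1,1,1,1).

From H_k ≅ ker(∂_k) / im(∂_{k+1}) we obtain:

  H_0: rank C_0 − rank ∂_1 = 7 − 6 = 1, and the invariant factors of ∂_1 are all 1, so H_0 ≅ Z.
  H_1: rank ker ∂_1 − rank ∂_2 = (21 − 6) − 13 = 2, and the invariant factors of ∂_2 are all 1, so H_1 ≅ Z^2.
  H_2: rank ker ∂_2 − rank ∂_3 = (14 − 13) − 0 = 1, and there is no ∂_3, so H_2 ≅ Z.

As a check, the Euler characteristic is 7 − 21 + 14 = 0, which agrees with 1 − 2 + 1 = 0.

H_0 = Z,  H_1 = Z^2,  H_2 = Z.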